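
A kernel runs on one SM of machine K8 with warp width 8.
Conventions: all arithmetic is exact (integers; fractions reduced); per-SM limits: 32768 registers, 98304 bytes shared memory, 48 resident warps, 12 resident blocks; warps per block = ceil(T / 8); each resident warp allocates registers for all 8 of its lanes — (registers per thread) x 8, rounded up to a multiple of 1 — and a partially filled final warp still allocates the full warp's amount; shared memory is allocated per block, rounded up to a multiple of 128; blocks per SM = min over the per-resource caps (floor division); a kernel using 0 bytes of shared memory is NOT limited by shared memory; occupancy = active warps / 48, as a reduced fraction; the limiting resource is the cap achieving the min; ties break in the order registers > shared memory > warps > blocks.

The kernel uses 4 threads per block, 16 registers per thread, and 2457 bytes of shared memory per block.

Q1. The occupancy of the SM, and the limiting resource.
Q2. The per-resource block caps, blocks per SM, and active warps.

Answer: occupancy 1/4, limited by blocks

registers: 256 blocks
shared memory: 38 blocks
warps: 48 blocks
blocks: 12 blocks

Answer: 12 blocks, 12 active warps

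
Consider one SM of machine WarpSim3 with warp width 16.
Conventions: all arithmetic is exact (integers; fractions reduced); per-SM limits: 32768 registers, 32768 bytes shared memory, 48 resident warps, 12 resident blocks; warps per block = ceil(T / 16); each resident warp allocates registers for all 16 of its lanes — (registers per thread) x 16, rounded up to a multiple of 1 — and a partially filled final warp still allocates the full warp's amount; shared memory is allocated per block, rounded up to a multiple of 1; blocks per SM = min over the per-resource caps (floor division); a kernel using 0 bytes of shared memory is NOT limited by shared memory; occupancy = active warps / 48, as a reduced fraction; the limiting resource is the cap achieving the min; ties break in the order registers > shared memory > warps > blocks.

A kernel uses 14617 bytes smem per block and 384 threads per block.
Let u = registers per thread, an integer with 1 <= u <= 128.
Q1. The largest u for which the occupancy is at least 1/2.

Answer: u = 85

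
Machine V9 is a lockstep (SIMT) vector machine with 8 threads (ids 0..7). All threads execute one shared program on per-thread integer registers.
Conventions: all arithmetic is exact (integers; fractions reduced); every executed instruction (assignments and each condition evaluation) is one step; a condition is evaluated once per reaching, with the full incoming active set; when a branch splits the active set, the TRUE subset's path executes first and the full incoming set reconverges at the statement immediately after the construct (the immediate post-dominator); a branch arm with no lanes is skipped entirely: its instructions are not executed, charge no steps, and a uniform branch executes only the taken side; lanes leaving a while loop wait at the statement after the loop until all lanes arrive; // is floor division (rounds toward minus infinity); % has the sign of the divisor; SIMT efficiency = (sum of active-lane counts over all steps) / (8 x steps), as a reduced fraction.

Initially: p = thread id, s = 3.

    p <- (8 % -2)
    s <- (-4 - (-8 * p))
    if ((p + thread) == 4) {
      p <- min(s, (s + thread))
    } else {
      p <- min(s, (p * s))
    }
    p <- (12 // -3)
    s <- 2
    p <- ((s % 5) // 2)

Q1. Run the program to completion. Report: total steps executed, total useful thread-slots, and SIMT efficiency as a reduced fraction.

Answer: 8 steps, 56 useful, 7/8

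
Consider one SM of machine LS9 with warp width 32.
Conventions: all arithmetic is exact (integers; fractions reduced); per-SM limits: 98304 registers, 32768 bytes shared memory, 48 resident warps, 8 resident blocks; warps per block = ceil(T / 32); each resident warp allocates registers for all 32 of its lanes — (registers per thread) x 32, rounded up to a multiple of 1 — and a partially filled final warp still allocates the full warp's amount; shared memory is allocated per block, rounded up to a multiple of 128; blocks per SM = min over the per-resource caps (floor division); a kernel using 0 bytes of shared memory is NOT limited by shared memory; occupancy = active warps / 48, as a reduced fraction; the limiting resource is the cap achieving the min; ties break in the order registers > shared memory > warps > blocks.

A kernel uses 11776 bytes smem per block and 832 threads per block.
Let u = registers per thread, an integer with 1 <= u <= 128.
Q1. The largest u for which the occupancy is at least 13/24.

Answer: u = 118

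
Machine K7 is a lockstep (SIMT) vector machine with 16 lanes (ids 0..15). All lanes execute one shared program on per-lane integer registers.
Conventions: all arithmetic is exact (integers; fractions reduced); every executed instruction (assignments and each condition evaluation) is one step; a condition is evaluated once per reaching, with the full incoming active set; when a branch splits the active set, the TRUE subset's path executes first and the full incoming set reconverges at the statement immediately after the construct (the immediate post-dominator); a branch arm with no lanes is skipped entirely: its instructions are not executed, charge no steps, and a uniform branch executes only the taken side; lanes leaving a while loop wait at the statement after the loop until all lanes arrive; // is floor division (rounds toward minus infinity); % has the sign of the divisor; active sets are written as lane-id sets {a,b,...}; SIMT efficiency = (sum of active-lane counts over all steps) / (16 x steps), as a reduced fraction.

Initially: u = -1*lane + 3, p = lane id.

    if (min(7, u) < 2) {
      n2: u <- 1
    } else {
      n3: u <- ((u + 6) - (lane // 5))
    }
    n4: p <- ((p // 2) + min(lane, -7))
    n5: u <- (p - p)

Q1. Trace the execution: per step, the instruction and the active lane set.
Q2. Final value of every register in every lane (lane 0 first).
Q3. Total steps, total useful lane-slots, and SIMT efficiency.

step 0: eval (min(7, u) < 2)         {0,1,2,3,4,5,6,7,8,9,10,11,12,13,14,15}
step 1: u <- 1                       {2,3,4,5,6,7,8,9,10,11,12,13,14,15}
step 2: u <- ((u + 6) - (lane // 5)) {0,1}
step 3: p <- ((p // 2) + min(lane, -7)) {0,1,2,3,4,5,6,7,8,9,10,11,12,13,14,15}
step 4: u <- (p - p)                 {0,1,2,3,4,5,6,7,8,9,10,11,12,13,14,15}

Answer: 5 steps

u: 0,0,0,0,0,0,0,0,0,0,0,0,0,0,0,0
p: -7,-7,-6,-6,-5,-5,-4,-4,-3,-3,-2,-2,-1,-1,0,0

steps = 5; useful = 64; efficiency = 64/80 = 4/5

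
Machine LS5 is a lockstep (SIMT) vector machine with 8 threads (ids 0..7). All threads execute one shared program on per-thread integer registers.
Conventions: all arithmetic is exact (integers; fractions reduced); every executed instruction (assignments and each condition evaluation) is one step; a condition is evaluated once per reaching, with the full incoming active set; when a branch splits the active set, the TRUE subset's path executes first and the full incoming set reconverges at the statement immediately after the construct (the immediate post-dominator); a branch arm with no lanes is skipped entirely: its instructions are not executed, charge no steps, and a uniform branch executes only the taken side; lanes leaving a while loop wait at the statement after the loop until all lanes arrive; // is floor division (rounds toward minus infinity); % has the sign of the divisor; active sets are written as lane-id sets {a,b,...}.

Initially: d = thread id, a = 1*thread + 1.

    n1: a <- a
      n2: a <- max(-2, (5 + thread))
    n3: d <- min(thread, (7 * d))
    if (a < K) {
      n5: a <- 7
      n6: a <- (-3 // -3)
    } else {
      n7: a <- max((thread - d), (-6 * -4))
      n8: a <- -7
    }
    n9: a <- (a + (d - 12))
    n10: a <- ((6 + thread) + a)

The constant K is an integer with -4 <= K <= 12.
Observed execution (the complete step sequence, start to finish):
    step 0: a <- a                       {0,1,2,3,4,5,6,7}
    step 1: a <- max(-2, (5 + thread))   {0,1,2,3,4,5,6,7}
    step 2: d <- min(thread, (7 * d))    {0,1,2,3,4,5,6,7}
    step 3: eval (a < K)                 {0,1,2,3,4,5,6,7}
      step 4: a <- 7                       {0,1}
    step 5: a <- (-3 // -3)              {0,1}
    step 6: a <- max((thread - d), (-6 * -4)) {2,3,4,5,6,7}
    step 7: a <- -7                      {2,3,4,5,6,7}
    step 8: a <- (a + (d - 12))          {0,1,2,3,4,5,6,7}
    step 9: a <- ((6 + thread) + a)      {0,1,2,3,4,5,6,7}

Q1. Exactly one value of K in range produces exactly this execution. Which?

Answer: K = 7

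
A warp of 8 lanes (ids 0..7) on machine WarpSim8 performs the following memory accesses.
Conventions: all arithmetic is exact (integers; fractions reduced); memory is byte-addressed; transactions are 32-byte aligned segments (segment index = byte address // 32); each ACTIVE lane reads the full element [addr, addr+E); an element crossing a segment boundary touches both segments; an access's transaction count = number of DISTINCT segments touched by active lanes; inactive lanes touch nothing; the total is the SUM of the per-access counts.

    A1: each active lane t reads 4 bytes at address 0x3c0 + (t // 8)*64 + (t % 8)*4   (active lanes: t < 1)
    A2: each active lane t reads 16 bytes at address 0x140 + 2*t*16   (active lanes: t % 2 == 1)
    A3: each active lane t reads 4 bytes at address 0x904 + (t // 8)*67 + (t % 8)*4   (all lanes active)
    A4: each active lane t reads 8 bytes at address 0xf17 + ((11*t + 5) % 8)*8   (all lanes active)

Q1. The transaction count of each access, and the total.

A1: 1 transaction
A2: 4 transactions
A3: 2 transactions
A4: 3 transactions

Answer: 1,4,2,3; total 10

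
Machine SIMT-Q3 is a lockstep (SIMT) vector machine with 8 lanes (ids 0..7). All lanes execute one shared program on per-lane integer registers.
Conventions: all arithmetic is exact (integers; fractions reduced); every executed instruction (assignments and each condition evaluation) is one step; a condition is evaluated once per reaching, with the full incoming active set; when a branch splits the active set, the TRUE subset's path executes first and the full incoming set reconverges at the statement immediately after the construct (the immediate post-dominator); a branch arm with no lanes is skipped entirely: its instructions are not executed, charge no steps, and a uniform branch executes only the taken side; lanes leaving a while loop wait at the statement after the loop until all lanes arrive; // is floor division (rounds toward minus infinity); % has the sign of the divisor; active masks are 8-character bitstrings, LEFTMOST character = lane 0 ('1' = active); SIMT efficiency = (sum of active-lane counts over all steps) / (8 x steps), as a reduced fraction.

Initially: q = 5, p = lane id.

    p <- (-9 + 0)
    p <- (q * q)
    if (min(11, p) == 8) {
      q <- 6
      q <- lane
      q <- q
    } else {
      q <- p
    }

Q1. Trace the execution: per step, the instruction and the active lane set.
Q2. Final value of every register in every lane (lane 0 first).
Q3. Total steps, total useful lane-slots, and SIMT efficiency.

step 0: p <- (-9 + 0)                11111111
step 1: p <- (q * q)                 11111111
step 2: eval (min(11, p) == 8)       11111111
step 3: q <- p                       11111111

Answer: 4 steps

q: 25,25,25,25,25,25,25,25
p: 25,25,25,25,25,25,25,25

steps = 4; useful = 32; efficiency = 32/32 = 1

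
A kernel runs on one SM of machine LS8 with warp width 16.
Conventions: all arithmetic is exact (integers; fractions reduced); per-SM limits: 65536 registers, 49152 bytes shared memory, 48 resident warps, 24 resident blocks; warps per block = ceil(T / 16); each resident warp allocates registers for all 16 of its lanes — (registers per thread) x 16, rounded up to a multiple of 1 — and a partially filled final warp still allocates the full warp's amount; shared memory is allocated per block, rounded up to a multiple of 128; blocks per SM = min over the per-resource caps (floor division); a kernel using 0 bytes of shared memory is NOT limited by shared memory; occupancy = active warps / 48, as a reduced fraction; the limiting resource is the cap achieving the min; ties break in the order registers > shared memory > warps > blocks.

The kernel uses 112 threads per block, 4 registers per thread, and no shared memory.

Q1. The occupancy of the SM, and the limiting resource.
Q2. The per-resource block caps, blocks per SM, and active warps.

Answer: occupancy 7/8, limited by warps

registers: 146 blocks
shared memory: no limit (kernel uses none)
warps: 6 blocks
blocks: 24 blocks

Answer: 6 blocks, 42 active warps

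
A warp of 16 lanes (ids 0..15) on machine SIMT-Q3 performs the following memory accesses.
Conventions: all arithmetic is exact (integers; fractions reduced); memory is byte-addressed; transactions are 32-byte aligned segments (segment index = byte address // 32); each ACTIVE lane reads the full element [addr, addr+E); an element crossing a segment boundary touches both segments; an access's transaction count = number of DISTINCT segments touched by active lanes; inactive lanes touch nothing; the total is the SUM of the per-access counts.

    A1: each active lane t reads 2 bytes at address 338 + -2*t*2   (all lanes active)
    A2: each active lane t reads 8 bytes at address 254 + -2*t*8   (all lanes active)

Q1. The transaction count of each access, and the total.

A1: 3 transactions
A2: 9 transactions

Answer: 3,9; total 12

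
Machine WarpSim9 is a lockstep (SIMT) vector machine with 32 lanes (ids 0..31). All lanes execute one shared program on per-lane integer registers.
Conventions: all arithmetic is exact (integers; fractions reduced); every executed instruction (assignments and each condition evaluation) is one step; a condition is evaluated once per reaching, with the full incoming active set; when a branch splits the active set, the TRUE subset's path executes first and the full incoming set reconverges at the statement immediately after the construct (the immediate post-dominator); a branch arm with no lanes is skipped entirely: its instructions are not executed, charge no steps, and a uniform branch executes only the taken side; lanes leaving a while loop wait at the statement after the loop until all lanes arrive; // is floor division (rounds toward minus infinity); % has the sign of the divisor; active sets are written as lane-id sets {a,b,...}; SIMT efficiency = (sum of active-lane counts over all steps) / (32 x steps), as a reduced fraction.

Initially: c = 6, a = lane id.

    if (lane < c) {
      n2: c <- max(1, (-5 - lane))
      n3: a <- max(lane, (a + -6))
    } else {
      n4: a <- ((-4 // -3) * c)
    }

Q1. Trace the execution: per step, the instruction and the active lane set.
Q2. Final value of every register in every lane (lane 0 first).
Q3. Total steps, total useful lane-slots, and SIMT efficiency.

step 0: eval (lane < c)              {0,1,2,3,4,5,6,7,8,9,10,11,12,13,14,15,16,17,18,19,20,21,22,23,24,25,26,27,28,29,30,31}
step 1: c <- max(1, (-5 - lane))     {0,1,2,3,4,5}
step 2: a <- max(lane, (a + -6))     {0,1,2,3,4,5}
step 3: a <- ((-4 // -3) * c)        {6,7,8,9,10,11,12,13,14,15,16,17,18,19,20,21,22,23,24,25,26,27,28,29,30,31}

Answer: 4 steps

c: 1,1,1,1,1,1,6,6,6,6,6,6,6,6,6,6,6,6,6,6,6,6,6,6,6,6,6,6,6,6,6,6
a: 0,1,2,3,4,5,6,6,6,6,6,6,6,6,6,6,6,6,6,6,6,6,6,6,6,6,6,6,6,6,6,6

steps = 4; useful = 70; efficiency = 70/128 = 35/64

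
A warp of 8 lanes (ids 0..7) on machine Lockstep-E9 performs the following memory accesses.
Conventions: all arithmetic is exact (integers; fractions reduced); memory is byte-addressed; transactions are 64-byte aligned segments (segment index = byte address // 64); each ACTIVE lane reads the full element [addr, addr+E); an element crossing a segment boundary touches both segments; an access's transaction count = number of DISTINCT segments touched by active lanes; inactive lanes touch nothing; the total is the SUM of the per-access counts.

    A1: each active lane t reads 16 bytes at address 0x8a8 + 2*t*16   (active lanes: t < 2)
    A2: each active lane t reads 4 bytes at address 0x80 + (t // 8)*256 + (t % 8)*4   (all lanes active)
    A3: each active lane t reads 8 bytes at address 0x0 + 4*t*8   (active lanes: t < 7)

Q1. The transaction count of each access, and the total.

A1: 2 transactions
A2: 1 transaction
A3: 4 transactions

Answer: 2,1,4; total 7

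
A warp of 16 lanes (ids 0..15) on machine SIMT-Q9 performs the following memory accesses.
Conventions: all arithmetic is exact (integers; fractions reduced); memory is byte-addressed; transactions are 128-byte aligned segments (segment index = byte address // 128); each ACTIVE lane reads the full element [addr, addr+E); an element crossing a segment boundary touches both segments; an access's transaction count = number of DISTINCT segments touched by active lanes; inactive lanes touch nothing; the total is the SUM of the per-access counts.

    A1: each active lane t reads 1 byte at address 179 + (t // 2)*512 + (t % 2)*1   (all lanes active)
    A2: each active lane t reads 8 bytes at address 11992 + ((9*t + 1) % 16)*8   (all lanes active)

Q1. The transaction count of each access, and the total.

A1: 8 transactions
A2: 2 transactions

Answer: 8,2; total 10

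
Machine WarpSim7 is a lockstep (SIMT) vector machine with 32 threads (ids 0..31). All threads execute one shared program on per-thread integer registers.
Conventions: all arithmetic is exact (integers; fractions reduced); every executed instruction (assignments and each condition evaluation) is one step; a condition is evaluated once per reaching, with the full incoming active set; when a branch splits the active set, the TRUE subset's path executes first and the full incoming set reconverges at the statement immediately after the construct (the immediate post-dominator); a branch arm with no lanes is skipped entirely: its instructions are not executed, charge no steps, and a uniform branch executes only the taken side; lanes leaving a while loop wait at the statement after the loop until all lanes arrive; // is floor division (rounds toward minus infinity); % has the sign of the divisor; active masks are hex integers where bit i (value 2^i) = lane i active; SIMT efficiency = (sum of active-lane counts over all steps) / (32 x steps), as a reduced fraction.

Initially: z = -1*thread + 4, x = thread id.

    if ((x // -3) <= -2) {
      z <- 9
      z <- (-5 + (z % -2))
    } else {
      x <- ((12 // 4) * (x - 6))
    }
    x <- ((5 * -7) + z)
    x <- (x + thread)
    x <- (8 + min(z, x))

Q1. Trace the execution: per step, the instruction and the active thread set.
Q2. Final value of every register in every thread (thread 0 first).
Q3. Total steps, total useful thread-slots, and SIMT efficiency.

step 0: eval ((x // -3) <= -2)       0xffffffff
step 1: z <- 9                       0xfffffff0
step 2: z <- (-5 + (z % -2))         0xfffffff0
step 3: x <- ((12 // 4) * (x - 6))   0x0000000f
step 4: x <- ((5 * -7) + z)          0xffffffff
step 5: x <- (x + thread)            0xffffffff
step 6: x <- (8 + min(z, x))         0xffffffff

Answer: 7 steps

z: 4,3,2,1,-6,-6,-6,-6,-6,-6,-6,-6,-6,-6,-6,-6,-6,-6,-6,-6,-6,-6,-6,-6,-6,-6,-6,-6,-6,-6,-6,-6
x: -23,-23,-23,-23,-29,-28,-27,-26,-25,-24,-23,-22,-21,-20,-19,-18,-17,-16,-15,-14,-13,-12,-11,-10,-9,-8,-7,-6,-5,-4,-3,-2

steps = 7; useful = 188; efficiency = 188/224 = 47/56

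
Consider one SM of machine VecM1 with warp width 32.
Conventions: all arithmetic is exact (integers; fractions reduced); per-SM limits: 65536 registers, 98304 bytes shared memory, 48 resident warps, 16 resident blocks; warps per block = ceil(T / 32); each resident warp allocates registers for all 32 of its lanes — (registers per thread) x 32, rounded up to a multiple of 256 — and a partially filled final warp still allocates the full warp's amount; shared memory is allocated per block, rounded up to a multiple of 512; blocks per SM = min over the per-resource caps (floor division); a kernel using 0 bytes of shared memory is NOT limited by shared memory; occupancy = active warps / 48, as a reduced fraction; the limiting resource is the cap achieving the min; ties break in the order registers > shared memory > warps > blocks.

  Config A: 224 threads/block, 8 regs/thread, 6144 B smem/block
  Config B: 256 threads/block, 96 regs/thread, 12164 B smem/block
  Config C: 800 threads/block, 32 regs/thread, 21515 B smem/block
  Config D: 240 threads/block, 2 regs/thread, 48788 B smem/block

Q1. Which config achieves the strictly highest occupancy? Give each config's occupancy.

occupancies: A 7/8, B 1/3, C 25/48, D 1/3

Answer: A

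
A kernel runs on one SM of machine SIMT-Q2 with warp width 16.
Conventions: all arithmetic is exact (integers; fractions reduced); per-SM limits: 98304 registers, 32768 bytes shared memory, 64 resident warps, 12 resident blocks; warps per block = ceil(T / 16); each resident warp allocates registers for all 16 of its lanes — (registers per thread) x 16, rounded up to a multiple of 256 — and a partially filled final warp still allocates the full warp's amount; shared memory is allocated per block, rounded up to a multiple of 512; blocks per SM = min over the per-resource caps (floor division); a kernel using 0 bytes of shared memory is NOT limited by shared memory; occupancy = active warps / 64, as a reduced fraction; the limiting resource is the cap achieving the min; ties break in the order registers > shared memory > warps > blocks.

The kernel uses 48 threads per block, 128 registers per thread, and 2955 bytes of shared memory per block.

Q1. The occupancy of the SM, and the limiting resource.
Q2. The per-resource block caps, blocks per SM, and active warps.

Answer: occupancy 15/32, limited by shared memory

registers: 16 blocks
shared memory: 10 blocks
warps: 21 blocks
blocks: 12 blocks

Answer: 10 blocks, 30 active warps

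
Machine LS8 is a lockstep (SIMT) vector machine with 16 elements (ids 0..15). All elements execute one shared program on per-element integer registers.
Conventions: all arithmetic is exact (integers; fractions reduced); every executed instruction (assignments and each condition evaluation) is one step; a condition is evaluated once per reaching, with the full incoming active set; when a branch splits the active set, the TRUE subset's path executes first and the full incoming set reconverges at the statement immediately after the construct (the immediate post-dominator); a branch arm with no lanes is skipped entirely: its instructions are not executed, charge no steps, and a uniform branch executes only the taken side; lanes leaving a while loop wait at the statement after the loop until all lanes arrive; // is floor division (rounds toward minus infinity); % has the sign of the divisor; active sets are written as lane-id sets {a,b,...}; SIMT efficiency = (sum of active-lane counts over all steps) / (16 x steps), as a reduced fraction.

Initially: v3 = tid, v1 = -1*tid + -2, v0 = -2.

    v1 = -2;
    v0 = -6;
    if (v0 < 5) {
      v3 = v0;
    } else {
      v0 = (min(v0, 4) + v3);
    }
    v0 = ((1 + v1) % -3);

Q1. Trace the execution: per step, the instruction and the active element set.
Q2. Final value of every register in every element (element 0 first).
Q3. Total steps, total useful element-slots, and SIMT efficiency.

step 0: v1 <- -2                     {0,1,2,3,4,5,6,7,8,9,10,11,12,13,14,15}
step 1: v0 <- -6                     {0,1,2,3,4,5,6,7,8,9,10,11,12,13,14,15}
step 2: eval (v0 < 5)                {0,1,2,3,4,5,6,7,8,9,10,11,12,13,14,15}
step 3: v3 <- v0                     {0,1,2,3,4,5,6,7,8,9,10,11,12,13,14,15}
step 4: v0 <- ((1 + v1) % -3)        {0,1,2,3,4,5,6,7,8,9,10,11,12,13,14,15}

Answer: 5 steps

v3: -6,-6,-6,-6,-6,-6,-6,-6,-6,-6,-6,-6,-6,-6,-6,-6
v1: -2,-2,-2,-2,-2,-2,-2,-2,-2,-2,-2,-2,-2,-2,-2,-2
v0: -1,-1,-1,-1,-1,-1,-1,-1,-1,-1,-1,-1,-1,-1,-1,-1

steps = 5; useful = 80; efficiency = 80/80 = 1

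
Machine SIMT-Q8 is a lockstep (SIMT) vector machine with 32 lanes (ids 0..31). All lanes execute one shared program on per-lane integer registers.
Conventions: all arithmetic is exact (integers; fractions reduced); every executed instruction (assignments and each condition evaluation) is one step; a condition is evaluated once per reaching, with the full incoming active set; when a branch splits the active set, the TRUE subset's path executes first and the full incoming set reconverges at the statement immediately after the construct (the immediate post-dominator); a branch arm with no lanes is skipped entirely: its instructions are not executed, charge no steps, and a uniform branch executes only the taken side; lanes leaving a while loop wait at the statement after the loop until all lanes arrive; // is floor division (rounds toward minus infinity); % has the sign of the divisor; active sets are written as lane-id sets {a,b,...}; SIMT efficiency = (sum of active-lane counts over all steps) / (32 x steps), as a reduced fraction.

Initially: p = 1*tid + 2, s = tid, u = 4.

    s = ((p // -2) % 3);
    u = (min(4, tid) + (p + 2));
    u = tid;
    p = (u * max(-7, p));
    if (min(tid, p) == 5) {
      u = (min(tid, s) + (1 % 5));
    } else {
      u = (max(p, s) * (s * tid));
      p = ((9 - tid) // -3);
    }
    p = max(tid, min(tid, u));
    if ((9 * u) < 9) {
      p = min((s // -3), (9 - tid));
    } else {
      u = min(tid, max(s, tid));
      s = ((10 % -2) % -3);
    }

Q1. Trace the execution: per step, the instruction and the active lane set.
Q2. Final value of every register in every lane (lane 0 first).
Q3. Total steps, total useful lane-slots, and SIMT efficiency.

step 0: s <- ((p // -2) % 3)         {0,1,2,3,4,5,6,7,8,9,10,11,12,13,14,15,16,17,18,19,20,21,22,23,24,25,26,27,28,29,30,31}
step 1: u <- (min(4, tid) + (p + 2)) {0,1,2,3,4,5,6,7,8,9,10,11,12,13,14,15,16,17,18,19,20,21,22,23,24,25,26,27,28,29,30,31}
step 2: u <- tid                     {0,1,2,3,4,5,6,7,8,9,10,11,12,13,14,15,16,17,18,19,20,21,22,23,24,25,26,27,28,29,30,31}
step 3: p <- (u * max(-7, p))        {0,1,2,3,4,5,6,7,8,9,10,11,12,13,14,15,16,17,18,19,20,21,22,23,24,25,26,27,28,29,30,31}
step 4: eval (min(tid, p) == 5)      {0,1,2,3,4,5,6,7,8,9,10,11,12,13,14,15,16,17,18,19,20,21,22,23,24,25,26,27,28,29,30,31}
step 5: u <- (min(tid, s) + (1 % 5)) {5}
step 6: u <- (max(p, s) * (s * tid)) {0,1,2,3,4,6,7,8,9,10,11,12,13,14,15,16,17,18,19,20,21,22,23,24,25,26,27,28,29,30,31}
step 7: p <- ((9 - tid) // -3)       {0,1,2,3,4,6,7,8,9,10,11,12,13,14,15,16,17,18,19,20,21,22,23,24,25,26,27,28,29,30,31}
step 8: p <- max(tid, min(tid, u))   {0,1,2,3,4,5,6,7,8,9,10,11,12,13,14,15,16,17,18,19,20,21,22,23,24,25,26,27,28,29,30,31}
step 9: eval ((9 * u) < 9)           {0,1,2,3,4,5,6,7,8,9,10,11,12,13,14,15,16,17,18,19,20,21,22,23,24,25,26,27,28,29,30,31}
step 10: p <- min((s // -3), (9 - tid)) {0,3,4,9,10,15,16,21,22,27,28}
step 11: u <- min(tid, max(s, tid))   {1,2,5,6,7,8,11,12,13,14,17,18,19,20,23,24,25,26,29,30,31}
step 12: s <- ((10 % -2) % -3)        {1,2,5,6,7,8,11,12,13,14,17,18,19,20,23,24,25,26,29,30,31}

Answer: 13 steps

p: -1,1,2,0,0,5,6,7,8,0,-1,11,12,13,14,-6,-7,17,18,19,20,-12,-13,23,24,25,26,-18,-19,29,30,31
s: 2,0,0,0,0,0,0,0,0,0,0,0,0,0,0,0,0,0,0,0,0,0,0,0,0,0,0,0,0,0,0,0
u: 0,1,2,0,0,5,6,7,8,0,0,11,12,13,14,0,0,17,18,19,20,0,0,23,24,25,26,0,0,29,30,31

steps = 13; useful = 340; efficiency = 340/416 = 85/104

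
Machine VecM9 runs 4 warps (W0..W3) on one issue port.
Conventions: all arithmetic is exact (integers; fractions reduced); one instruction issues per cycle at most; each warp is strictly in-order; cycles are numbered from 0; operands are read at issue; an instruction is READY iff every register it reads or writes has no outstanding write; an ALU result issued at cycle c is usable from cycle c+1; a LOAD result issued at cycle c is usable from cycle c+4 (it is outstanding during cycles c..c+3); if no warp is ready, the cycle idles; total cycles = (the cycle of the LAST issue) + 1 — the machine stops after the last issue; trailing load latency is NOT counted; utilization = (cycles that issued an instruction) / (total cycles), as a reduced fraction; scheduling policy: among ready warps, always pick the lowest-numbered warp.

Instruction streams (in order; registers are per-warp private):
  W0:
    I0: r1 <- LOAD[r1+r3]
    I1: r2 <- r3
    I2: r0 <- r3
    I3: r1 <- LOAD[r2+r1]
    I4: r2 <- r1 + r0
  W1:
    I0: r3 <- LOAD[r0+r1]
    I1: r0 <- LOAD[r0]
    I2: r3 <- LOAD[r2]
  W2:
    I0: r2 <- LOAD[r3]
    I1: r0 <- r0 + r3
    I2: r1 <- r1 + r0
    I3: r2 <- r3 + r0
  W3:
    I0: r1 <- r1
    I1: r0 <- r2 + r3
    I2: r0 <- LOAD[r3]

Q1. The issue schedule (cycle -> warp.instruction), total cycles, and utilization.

cycle 0: W0.I0
cycle 1: W0.I1
cycle 2: W0.I2
cycle 3: W1.I0
cycle 4: W0.I3
cycle 5: W1.I1
cycle 6: W2.I0
cycle 7: W1.I2
cycle 8: W0.I4
cycle 9: W2.I1
cycle 10: W2.I2
cycle 11: W2.I3
cycle 12: W3.I0
cycle 13: W3.I1
cycle 14: W3.I2

Answer: 15 cycles, utilization 1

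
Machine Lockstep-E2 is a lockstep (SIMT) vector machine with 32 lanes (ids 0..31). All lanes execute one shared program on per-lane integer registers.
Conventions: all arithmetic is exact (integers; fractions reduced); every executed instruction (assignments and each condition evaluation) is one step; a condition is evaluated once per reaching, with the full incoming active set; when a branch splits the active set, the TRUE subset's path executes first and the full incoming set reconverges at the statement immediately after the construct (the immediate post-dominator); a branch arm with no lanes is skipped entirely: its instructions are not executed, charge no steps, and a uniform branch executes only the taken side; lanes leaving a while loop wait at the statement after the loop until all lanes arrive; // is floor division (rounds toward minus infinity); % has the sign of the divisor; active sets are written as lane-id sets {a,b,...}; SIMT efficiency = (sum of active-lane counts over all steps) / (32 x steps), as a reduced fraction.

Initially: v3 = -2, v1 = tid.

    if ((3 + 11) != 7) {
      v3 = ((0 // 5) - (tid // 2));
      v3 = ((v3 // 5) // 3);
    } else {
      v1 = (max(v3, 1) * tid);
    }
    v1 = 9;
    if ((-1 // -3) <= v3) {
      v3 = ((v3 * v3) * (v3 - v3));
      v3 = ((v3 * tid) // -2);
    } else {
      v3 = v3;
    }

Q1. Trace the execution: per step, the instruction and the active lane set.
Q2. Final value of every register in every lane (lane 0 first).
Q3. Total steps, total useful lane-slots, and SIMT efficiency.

step 0: eval ((3 + 11) != 7)         {0,1,2,3,4,5,6,7,8,9,10,11,12,13,14,15,16,17,18,19,20,21,22,23,24,25,26,27,28,29,30,31}
step 1: v3 <- ((0 // 5) - (tid // 2)) {0,1,2,3,4,5,6,7,8,9,10,11,12,13,14,15,16,17,18,19,20,21,22,23,24,25,26,27,28,29,30,31}
step 2: v3 <- ((v3 // 5) // 3)       {0,1,2,3,4,5,6,7,8,9,10,11,12,13,14,15,16,17,18,19,20,21,22,23,24,25,26,27,28,29,30,31}
step 3: v1 <- 9                      {0,1,2,3,4,5,6,7,8,9,10,11,12,13,14,15,16,17,18,19,20,21,22,23,24,25,26,27,28,29,30,31}
step 4: eval ((-1 // -3) <= v3)      {0,1,2,3,4,5,6,7,8,9,10,11,12,13,14,15,16,17,18,19,20,21,22,23,24,25,26,27,28,29,30,31}
step 5: v3 <- ((v3 * v3) * (v3 - v3)) {0,1}
step 6: v3 <- ((v3 * tid) // -2)     {0,1}
step 7: v3 <- v3                     {2,3,4,5,6,7,8,9,10,11,12,13,14,15,16,17,18,19,20,21,22,23,24,25,26,27,28,29,30,31}

Answer: 8 steps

v3: 0,0,-1,-1,-1,-1,-1,-1,-1,-1,-1,-1,-1,-1,-1,-1,-1,-1,-1,-1,-1,-1,-1,-1,-1,-1,-1,-1,-1,-1,-1,-1
v1: 9,9,9,9,9,9,9,9,9,9,9,9,9,9,9,9,9,9,9,9,9,9,9,9,9,9,9,9,9,9,9,9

steps = 8; useful = 194; efficiency = 194/256 = 97/128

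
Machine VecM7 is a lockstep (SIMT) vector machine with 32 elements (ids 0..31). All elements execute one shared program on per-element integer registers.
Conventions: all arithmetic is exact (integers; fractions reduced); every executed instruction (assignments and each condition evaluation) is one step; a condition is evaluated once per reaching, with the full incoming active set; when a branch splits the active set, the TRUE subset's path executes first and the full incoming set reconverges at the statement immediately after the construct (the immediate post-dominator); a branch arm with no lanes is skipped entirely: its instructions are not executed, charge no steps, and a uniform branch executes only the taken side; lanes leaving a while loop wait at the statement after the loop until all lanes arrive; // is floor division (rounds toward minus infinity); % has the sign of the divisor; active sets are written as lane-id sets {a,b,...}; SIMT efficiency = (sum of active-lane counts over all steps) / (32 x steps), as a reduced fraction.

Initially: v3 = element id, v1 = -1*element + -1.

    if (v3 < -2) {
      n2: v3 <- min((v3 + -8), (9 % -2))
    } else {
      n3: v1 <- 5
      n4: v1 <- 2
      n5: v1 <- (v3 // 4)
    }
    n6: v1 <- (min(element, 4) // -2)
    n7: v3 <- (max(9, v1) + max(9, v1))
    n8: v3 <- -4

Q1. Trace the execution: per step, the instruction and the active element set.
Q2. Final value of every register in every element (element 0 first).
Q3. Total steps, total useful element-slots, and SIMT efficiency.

step 0: eval (v3 < -2)               {0,1,2,3,4,5,6,7,8,9,10,11,12,13,14,15,16,17,18,19,20,21,22,23,24,25,26,27,28,29,30,31}
step 1: v1 <- 5                      {0,1,2,3,4,5,6,7,8,9,10,11,12,13,14,15,16,17,18,19,20,21,22,23,24,25,26,27,28,29,30,31}
step 2: v1 <- 2                      {0,1,2,3,4,5,6,7,8,9,10,11,12,13,14,15,16,17,18,19,20,21,22,23,24,25,26,27,28,29,30,31}
step 3: v1 <- (v3 // 4)              {0,1,2,3,4,5,6,7,8,9,10,11,12,13,14,15,16,17,18,19,20,21,22,23,24,25,26,27,28,29,30,31}
step 4: v1 <- (min(element, 4) // -2) {0,1,2,3,4,5,6,7,8,9,10,11,12,13,14,15,16,17,18,19,20,21,22,23,24,25,26,27,28,29,30,31}
step 5: v3 <- (max(9, v1) + max(9, v1)) {0,1,2,3,4,5,6,7,8,9,10,11,12,13,14,15,16,17,18,19,20,21,22,23,24,25,26,27,28,29,30,31}
step 6: v3 <- -4                     {0,1,2,3,4,5,6,7,8,9,10,11,12,13,14,15,16,17,18,19,20,21,22,23,24,25,26,27,28,29,30,31}

Answer: 7 steps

v3: -4,-4,-4,-4,-4,-4,-4,-4,-4,-4,-4,-4,-4,-4,-4,-4,-4,-4,-4,-4,-4,-4,-4,-4,-4,-4,-4,-4,-4,-4,-4,-4
v1: 0,-1,-1,-2,-2,-2,-2,-2,-2,-2,-2,-2,-2,-2,-2,-2,-2,-2,-2,-2,-2,-2,-2,-2,-2,-2,-2,-2,-2,-2,-2,-2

steps = 7; useful = 224; efficiency = 224/224 = 1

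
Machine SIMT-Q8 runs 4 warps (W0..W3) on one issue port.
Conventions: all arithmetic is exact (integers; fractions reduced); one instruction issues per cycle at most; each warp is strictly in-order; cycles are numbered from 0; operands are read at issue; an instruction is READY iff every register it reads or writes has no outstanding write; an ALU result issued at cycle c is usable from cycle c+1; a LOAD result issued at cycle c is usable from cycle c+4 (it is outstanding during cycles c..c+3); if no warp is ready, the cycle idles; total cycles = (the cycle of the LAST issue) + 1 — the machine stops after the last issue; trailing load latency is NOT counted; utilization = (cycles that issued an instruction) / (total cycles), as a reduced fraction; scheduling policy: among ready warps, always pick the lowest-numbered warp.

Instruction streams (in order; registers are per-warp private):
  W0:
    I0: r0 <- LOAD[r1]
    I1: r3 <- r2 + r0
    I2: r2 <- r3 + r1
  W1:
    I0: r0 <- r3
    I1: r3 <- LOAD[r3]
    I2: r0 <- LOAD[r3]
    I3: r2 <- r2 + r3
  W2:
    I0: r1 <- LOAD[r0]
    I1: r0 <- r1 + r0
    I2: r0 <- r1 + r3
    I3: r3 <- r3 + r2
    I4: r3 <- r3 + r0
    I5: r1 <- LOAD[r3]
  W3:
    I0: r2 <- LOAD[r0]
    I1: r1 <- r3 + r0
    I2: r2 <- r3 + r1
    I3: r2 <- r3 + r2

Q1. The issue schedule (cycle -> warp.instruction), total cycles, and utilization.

cycle 0: W0.I0
cycle 1: W1.I0
cycle 2: W1.I1
cycle 3: W2.I0
cycle 4: W0.I1
cycle 5: W0.I2
cycle 6: W1.I2
cycle 7: W1.I3
cycle 8: W2.I1
cycle 9: W2.I2
cycle 10: W2.I3
cycle 11: W2.I4
cycle 12: W2.I5
cycle 13: W3.I0
cycle 14: W3.I1
cycle 15: idle
cycle 16: idle
cycle 17: W3.I2
cycle 18: W3.I3

Answer: 19 cycles, utilization 17/19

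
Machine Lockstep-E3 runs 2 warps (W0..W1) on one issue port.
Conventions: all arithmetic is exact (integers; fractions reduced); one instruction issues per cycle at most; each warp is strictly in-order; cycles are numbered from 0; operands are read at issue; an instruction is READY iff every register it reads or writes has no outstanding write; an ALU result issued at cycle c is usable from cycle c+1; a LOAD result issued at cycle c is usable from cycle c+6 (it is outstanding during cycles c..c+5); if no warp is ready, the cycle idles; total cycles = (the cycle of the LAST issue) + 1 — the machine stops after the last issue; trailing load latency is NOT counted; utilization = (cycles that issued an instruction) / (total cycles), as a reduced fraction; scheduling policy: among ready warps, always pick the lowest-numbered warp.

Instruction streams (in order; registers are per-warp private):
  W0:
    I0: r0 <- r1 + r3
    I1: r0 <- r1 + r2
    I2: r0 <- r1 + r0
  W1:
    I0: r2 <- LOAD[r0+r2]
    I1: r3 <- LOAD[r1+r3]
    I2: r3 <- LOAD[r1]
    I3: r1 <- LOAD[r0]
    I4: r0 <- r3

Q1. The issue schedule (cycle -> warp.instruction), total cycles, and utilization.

cycle 0: W0.I0
cycle 1: W0.I1
cycle 2: W0.I2
cycle 3: W1.I0
cycle 4: W1.I1
cycle 5: idle
cycle 6: idle
cycle 7: idle
cycle 8: idle
cycle 9: idle
cycle 10: W1.I2
cycle 11: W1.I3
cycle 12: idle
cycle 13: idle
cycle 14: idle
cycle 15: idle
cycle 16: W1.I4

Answer: 17 cycles, utilization 8/17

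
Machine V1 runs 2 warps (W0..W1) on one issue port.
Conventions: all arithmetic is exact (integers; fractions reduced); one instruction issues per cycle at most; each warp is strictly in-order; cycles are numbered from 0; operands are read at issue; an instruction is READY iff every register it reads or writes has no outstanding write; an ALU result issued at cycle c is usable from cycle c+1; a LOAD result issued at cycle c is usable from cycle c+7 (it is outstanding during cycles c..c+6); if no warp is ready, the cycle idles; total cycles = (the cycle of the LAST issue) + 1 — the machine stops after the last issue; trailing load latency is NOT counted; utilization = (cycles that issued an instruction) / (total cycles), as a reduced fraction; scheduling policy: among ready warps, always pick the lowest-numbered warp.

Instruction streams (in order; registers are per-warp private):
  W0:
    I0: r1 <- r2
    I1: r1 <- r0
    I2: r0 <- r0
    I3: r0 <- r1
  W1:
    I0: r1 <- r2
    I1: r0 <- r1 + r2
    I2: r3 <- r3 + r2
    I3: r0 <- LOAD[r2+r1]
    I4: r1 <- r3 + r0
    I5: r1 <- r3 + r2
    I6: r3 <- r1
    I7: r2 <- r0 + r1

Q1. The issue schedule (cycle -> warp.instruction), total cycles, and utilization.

cycle 0: W0.I0
cycle 1: W0.I1
cycle 2: W0.I2
cycle 3: W0.I3
cycle 4: W1.I0
cycle 5: W1.I1
cycle 6: W1.I2
cycle 7: W1.I3
cycle 8: idle
cycle 9: idle
cycle 10: idle
cycle 11: idle
cycle 12: idle
cycle 13: idle
cycle 14: W1.I4
cycle 15: W1.I5
cycle 16: W1.I6
cycle 17: W1.I7

Answer: 18 cycles, utilization 2/3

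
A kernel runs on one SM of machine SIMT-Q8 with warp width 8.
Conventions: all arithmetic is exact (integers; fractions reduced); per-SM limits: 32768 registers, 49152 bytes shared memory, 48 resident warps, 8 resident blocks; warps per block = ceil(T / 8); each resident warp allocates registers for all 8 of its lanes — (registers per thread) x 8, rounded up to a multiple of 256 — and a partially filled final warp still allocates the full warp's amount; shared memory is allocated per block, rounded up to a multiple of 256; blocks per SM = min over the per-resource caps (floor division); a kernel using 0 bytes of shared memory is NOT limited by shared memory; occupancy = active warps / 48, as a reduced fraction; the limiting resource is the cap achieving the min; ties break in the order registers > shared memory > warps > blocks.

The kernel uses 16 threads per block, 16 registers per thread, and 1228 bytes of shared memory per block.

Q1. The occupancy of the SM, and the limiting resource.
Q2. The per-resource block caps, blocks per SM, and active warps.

Answer: occupancy 1/3, limited by blocks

registers: 64 blocks
shared memory: 38 blocks
warps: 24 blocks
blocks: 8 blocks

Answer: 8 blocks, 16 active warps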